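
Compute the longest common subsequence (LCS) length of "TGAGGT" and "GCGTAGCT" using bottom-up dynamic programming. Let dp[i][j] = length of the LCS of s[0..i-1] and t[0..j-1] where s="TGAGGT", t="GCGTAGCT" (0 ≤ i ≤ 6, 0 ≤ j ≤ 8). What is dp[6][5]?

3

   ''  G  C  G  T  A  G  C  T
''  0  0  0  0  0  0  0  0  0
 T  0  0  0  0  1  1  1  1  1
 G  0  1  1  1  1  1  2  2  2
 A  0  1  1  1  1  2  2  2  2
 G  0  1  1  2  2  2  3  3  3
 G  0  1  1  2  2  2  3  3  3
 T  0  1  1  2  3  3  3  3  4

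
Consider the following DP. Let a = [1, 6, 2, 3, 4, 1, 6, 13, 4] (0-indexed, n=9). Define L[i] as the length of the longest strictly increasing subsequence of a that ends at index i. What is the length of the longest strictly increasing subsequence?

   i    0    1    2    3    4    5    6    7    8
a[i]    1    6    2    3    4    1    6   13    4
L[i]    1    2    2    3    4    1    5    6    4

6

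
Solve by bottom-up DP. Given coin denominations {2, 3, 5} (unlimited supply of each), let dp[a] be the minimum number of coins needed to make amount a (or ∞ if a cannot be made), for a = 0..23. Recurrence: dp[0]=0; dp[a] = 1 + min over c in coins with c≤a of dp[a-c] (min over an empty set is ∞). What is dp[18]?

 a  0  1  2  3  4  5  6  7  8  9 10 11 12 13 14 15 16 17 18 19 20 21 22 23
dp  0  -  1  1  2  1  2  2  2  3  2  3  3  3  4  3  4  4  4  5  4  5  5  5
(- denotes ∞ / unreachable)

4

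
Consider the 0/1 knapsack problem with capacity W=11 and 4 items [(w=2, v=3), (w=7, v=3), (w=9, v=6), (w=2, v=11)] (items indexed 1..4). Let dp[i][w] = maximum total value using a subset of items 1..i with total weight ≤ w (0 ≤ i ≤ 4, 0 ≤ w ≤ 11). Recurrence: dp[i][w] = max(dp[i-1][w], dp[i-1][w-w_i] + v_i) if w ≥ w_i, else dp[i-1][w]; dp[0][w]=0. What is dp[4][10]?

i\w   0   1   2   3   4   5   6   7   8   9  10  11
  0   0   0   0   0   0   0   0   0   0   0   0   0
  1   0   0   3   3   3   3   3   3   3   3   3   3
  2   0   0   3   3   3   3   3   3   3   6   6   6
  3   0   0   3   3   3   3   3   3   3   6   6   9
  4   0   0  11  11  14  14  14  14  14  14  14  17

14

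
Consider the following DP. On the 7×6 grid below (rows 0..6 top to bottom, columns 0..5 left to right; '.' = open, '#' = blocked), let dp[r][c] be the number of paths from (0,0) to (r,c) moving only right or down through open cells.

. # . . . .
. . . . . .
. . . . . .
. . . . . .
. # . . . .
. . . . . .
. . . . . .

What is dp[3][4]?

r\c   0   1   2   3   4   5
  0   1   0   0   0   0   0
  1   1   1   1   1   1   1
  2   1   2   3   4   5   6
  3   1   3   6  10  15  21
  4   1   0   6  16  31  52
  5   1   1   7  23  54 106
  6   1   2   9  32  86 192

15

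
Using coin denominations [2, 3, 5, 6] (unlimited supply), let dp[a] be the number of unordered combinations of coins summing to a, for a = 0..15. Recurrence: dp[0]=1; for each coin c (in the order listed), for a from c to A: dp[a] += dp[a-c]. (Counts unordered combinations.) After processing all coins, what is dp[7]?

after  coin     0     1     2     3     4     5     6     7     8     9    10    11    12    13    14    15
          2     1     0     1     0     1     0     1     0     1     0     1     0     1     0     1     0
          3     1     0     1     1     1     1     2     1     2     2     2     2     3     2     3     3
          5     1     0     1     1     1     2     2     2     3     3     4     4     5     5     6     7
          6     1     0     1     1     1     2     3     2     4     4     5     6     8     7    10    11

2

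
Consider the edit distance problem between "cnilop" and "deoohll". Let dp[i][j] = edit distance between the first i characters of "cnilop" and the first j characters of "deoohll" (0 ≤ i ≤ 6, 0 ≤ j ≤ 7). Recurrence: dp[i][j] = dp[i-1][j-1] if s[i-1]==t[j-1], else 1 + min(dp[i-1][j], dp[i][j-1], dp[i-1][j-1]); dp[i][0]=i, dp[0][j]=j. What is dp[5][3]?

   ''  d  e  o  o  h  l  l
''  0  1  2  3  4  5  6  7
 c  1  1  2  3  4  5  6  7
 n  2  2  2  3  4  5  6  7
 i  3  3  3  3  4  5  6  7
 l  4  4  4  4  4  5  5  6
 o  5  5  5  4  4  5  6  6
 p  6  6  6  5  5  5  6  7

4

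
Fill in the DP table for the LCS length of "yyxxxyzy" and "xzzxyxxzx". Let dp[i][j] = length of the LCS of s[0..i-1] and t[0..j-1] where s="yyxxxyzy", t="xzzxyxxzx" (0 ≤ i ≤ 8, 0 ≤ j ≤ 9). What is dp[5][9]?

   ''  x  z  z  x  y  x  x  z  x
''  0  0  0  0  0  0  0  0  0  0
 y  0  0  0  0  0  1  1  1  1  1
 y  0  0  0  0  0  1  1  1  1  1
 x  0  1  1  1  1  1  2  2  2  2
 x  0  1  1  1  2  2  2  3  3  3
 x  0  1  1  1  2  2  3  3  3  4
 y  0  1  1  1  2  3  3  3  3  4
 z  0  1  2  2  2  3  3  3  4  4
 y  0  1  2  2  2  3  3  3  4  4

4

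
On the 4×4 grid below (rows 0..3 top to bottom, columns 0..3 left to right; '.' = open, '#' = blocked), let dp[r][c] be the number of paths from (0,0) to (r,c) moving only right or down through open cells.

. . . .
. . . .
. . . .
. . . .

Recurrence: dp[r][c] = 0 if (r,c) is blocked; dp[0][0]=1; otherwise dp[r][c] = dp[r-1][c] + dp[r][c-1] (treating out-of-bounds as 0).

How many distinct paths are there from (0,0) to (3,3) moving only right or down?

20

r\c   0   1   2   3
  0   1   1   1   1
  1   1   2   3   4
  2   1   3   6  10
  3   1   4  10  20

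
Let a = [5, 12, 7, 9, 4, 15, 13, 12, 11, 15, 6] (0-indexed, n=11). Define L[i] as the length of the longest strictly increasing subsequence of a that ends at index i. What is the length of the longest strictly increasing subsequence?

   i    0    1    2    3    4    5    6    7    8    9   10
a[i]    5   12    7    9    4   15   13   12   11   15    6
L[i]    1    2    2    3    1    4    4    4    4    5    2

5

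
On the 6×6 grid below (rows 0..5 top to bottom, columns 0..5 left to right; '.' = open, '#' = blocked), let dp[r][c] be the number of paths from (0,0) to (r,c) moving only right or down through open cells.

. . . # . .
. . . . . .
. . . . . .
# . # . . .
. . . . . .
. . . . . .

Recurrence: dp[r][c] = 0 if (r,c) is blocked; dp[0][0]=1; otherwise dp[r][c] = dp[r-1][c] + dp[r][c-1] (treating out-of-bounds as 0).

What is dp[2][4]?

r\c   0   1   2   3   4   5
  0   1   1   1   0   0   0
  1   1   2   3   3   3   3
  2   1   3   6   9  12  15
  3   0   3   0   9  21  36
  4   0   3   3  12  33  69
  5   0   3   6  18  51 120

12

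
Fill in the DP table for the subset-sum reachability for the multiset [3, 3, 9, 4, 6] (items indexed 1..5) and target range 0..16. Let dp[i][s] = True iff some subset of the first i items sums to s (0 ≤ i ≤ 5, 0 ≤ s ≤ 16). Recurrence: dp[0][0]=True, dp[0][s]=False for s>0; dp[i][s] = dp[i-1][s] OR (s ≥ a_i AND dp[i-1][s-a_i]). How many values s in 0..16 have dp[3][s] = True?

6

i\s   0   1   2   3   4   5   6   7   8   9  10  11  12  13  14  15  16
  0   T   F   F   F   F   F   F   F   F   F   F   F   F   F   F   F   F
  1   T   F   F   T   F   F   F   F   F   F   F   F   F   F   F   F   F
  2   T   F   F   T   F   F   T   F   F   F   F   F   F   F   F   F   F
  3   T   F   F   T   F   F   T   F   F   T   F   F   T   F   F   T   F
  4   T   F   F   T   T   F   T   T   F   T   T   F   T   T   F   T   T
  5   T   F   F   T   T   F   T   T   F   T   T   F   T   T   F   T   T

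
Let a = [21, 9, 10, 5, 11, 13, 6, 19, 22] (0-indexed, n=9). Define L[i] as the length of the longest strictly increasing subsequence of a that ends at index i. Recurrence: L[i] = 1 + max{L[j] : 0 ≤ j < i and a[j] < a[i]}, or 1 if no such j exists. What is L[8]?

   i    0    1    2    3    4    5    6    7    8
a[i]   21    9   10    5   11   13    6   19   22
L[i]    1    1    2    1    3    4    2    5    6

6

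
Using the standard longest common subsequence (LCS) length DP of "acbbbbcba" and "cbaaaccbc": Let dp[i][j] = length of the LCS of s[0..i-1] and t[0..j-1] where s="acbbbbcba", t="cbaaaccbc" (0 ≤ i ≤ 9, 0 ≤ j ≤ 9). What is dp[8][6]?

3

   ''  c  b  a  a  a  c  c  b  c
''  0  0  0  0  0  0  0  0  0  0
 a  0  0  0  1  1  1  1  1  1  1
 c  0  1  1  1  1  1  2  2  2  2
 b  0  1  2  2  2  2  2  2  3  3
 b  0  1  2  2  2  2  2  2  3  3
 b  0  1  2  2  2  2  2  2  3  3
 b  0  1  2  2  2  2  2  2  3  3
 c  0  1  2  2  2  2  3  3  3  4
 b  0  1  2  2  2  2  3  3  4  4
 a  0  1  2  3  3  3  3  3  4  4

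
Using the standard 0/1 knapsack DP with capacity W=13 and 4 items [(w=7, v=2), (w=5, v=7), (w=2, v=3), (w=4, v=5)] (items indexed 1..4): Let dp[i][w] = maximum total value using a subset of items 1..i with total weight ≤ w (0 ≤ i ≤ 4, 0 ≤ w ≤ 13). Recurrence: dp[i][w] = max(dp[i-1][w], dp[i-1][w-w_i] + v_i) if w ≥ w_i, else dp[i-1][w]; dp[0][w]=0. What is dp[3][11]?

10

i\w   0   1   2   3   4   5   6   7   8   9  10  11  12  13
  0   0   0   0   0   0   0   0   0   0   0   0   0   0   0
  1   0   0   0   0   0   0   0   2   2   2   2   2   2   2
  2   0   0   0   0   0   7   7   7   7   7   7   7   9   9
  3   0   0   3   3   3   7   7  10  10  10  10  10  10  10
  4   0   0   3   3   5   7   8  10  10  12  12  15  15  15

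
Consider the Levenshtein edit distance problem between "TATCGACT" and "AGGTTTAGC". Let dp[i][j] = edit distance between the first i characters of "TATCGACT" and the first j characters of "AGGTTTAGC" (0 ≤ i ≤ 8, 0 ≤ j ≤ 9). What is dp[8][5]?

5

   ''  A  G  G  T  T  T  A  G  C
''  0  1  2  3  4  5  6  7  8  9
 T  1  1  2  3  3  4  5  6  7  8
 A  2  1  2  3  4  4  5  5  6  7
 T  3  2  2  3  3  4  4  5  6  7
 C  4  3  3  3  4  4  5  5  6  6
 G  5  4  3  3  4  5  5  6  5  6
 A  6  5  4  4  4  5  6  5  6  6
 C  7  6  5  5  5  5  6  6  6  6
 T  8  7  6  6  5  5  5  6  7  7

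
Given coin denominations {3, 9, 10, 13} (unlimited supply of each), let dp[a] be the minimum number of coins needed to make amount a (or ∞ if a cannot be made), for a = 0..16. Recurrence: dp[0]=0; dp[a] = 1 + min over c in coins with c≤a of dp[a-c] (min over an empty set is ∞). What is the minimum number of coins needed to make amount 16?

 a  0  1  2  3  4  5  6  7  8  9 10 11 12 13 14 15 16
dp  0  -  -  1  -  -  2  -  -  1  1  -  2  1  -  3  2
(- denotes ∞ / unreachable)

2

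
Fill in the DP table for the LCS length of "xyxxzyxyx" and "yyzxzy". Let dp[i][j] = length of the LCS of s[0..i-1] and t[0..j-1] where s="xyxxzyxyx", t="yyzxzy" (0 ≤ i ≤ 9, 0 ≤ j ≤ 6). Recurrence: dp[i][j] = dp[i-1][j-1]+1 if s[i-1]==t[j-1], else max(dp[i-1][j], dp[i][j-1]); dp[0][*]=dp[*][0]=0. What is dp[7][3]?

2

   ''  y  y  z  x  z  y
''  0  0  0  0  0  0  0
 x  0  0  0  0  1  1  1
 y  0  1  1  1  1  1  2
 x  0  1  1  1  2  2  2
 x  0  1  1  1  2  2  2
 z  0  1  1  2  2  3  3
 y  0  1  2  2  2  3  4
 x  0  1  2  2  3  3  4
 y  0  1  2  2  3  3  4
 x  0  1  2  2  3  3  4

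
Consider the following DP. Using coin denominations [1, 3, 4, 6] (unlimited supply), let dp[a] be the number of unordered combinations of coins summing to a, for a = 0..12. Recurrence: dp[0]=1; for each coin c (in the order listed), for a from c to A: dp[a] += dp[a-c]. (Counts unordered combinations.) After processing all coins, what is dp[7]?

6

after  coin     0     1     2     3     4     5     6     7     8     9    10    11    12
          1     1     1     1     1     1     1     1     1     1     1     1     1     1
          3     1     1     1     2     2     2     3     3     3     4     4     4     5
          4     1     1     1     2     3     3     4     5     6     7     8     9    11
          6     1     1     1     2     3     3     5     6     7     9    11    12    16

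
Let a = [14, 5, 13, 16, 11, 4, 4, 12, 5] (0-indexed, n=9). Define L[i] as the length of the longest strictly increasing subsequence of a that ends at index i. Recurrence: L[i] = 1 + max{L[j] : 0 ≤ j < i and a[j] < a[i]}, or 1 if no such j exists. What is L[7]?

   i    0    1    2    3    4    5    6    7    8
a[i]   14    5   13   16   11    4    4   12    5
L[i]    1    1    2    3    2    1    1    3    2

3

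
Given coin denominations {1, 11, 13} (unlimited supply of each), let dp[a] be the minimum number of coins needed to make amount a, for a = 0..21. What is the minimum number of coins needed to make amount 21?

 a  0  1  2  3  4  5  6  7  8  9 10 11 12 13 14 15 16 17 18 19 20 21
dp  0  1  2  3  4  5  6  7  8  9 10  1  2  1  2  3  4  5  6  7  8  9

9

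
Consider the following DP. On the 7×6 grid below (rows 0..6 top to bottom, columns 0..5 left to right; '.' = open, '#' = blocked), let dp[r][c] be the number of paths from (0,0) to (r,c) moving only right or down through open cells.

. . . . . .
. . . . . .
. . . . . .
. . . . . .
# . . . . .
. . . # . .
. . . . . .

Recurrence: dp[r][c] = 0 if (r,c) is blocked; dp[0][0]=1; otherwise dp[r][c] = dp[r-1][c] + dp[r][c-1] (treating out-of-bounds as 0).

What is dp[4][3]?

r\c   0   1   2   3   4   5
  0   1   1   1   1   1   1
  1   1   2   3   4   5   6
  2   1   3   6  10  15  21
  3   1   4  10  20  35  56
  4   0   4  14  34  69 125
  5   0   4  18   0  69 194
  6   0   4  22  22  91 285

34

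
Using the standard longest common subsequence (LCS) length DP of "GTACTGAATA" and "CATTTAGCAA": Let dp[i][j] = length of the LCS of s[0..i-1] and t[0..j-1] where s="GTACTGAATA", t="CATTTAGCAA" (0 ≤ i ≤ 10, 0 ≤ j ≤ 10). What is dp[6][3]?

2

   ''  C  A  T  T  T  A  G  C  A  A
''  0  0  0  0  0  0  0  0  0  0  0
 G  0  0  0  0  0  0  0  1  1  1  1
 T  0  0  0  1  1  1  1  1  1  1  1
 A  0  0  1  1  1  1  2  2  2  2  2
 C  0  1  1  1  1  1  2  2  3  3  3
 T  0  1  1  2  2  2  2  2  3  3  3
 G  0  1  1  2  2  2  2  3  3  3  3
 A  0  1  2  2  2  2  3  3  3  4  4
 A  0  1  2  2  2  2  3  3  3  4  5
 T  0  1  2  3  3  3  3  3  3  4  5
 A  0  1  2  3  3  3  4  4  4  4  5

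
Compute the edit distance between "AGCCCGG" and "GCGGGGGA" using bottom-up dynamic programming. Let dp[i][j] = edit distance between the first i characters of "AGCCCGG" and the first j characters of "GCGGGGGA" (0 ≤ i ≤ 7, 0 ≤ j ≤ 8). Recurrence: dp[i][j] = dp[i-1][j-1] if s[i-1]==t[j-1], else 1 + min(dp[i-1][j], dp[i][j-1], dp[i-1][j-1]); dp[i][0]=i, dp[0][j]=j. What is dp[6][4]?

3

   ''  G  C  G  G  G  G  G  A
''  0  1  2  3  4  5  6  7  8
 A  1  1  2  3  4  5  6  7  7
 G  2  1  2  2  3  4  5  6  7
 C  3  2  1  2  3  4  5  6  7
 C  4  3  2  2  3  4  5  6  7
 C  5  4  3  3  3  4  5  6  7
 G  6  5  4  3  3  3  4  5  6
 G  7  6  5  4  3  3  3  4  5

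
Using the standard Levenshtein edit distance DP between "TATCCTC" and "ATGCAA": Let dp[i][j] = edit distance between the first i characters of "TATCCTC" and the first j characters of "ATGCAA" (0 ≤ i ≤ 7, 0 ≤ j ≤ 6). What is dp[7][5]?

   ''  A  T  G  C  A  A
''  0  1  2  3  4  5  6
 T  1  1  1  2  3  4  5
 A  2  1  2  2  3  3  4
 T  3  2  1  2  3  4  4
 C  4  3  2  2  2  3  4
 C  5  4  3  3  2  3  4
 T  6  5  4  4  3  3  4
 C  7  6  5  5  4  4  4

4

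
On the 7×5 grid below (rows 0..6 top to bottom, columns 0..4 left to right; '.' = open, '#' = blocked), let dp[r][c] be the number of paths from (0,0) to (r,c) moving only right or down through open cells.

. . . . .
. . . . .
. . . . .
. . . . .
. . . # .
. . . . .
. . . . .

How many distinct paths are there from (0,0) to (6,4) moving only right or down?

r\c   0   1   2   3   4
  0   1   1   1   1   1
  1   1   2   3   4   5
  2   1   3   6  10  15
  3   1   4  10  20  35
  4   1   5  15   0  35
  5   1   6  21  21  56
  6   1   7  28  49 105

105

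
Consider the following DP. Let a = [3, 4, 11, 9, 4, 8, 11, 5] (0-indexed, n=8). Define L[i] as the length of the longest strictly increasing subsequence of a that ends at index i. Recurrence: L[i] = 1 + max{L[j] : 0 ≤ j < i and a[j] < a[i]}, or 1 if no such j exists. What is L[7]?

3

   i    0    1    2    3    4    5    6    7
a[i]    3    4   11    9    4    8   11    5
L[i]    1    2    3    3    2    3    4    3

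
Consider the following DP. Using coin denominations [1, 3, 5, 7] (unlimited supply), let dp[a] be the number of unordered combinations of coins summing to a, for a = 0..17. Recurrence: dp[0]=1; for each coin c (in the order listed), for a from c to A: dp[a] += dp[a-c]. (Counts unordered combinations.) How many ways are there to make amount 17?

after  coin     0     1     2     3     4     5     6     7     8     9    10    11    12    13    14    15    16    17
          1     1     1     1     1     1     1     1     1     1     1     1     1     1     1     1     1     1     1
          3     1     1     1     2     2     2     3     3     3     4     4     4     5     5     5     6     6     6
          5     1     1     1     2     2     3     4     4     5     6     7     8     9    10    11    13    14    15
          7     1     1     1     2     2     3     4     5     6     7     9    10    12    14    16    19    21    24

24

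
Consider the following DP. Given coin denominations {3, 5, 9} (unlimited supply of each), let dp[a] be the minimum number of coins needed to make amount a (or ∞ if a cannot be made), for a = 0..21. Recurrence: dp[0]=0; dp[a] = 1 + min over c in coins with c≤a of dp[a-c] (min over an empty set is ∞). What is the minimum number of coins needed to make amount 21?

 a  0  1  2  3  4  5  6  7  8  9 10 11 12 13 14 15 16 17 18 19 20 21
dp  0  -  -  1  -  1  2  -  2  1  2  3  2  3  2  3  4  3  2  3  4  3
(- denotes ∞ / unreachable)

3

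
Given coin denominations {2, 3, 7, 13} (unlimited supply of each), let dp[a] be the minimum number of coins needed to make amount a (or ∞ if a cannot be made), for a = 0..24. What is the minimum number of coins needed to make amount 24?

 a  0  1  2  3  4  5  6  7  8  9 10 11 12 13 14 15 16 17 18 19 20 21 22 23 24
dp  0  -  1  1  2  2  2  1  3  2  2  3  3  1  2  2  2  3  3  3  2  3  3  3  4
(- denotes ∞ / unreachable)

4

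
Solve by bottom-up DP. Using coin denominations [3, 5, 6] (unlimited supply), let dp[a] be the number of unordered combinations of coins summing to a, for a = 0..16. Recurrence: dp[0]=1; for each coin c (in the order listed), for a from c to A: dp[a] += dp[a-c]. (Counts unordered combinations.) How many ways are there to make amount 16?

2

after  coin     0     1     2     3     4     5     6     7     8     9    10    11    12    13    14    15    16
          3     1     0     0     1     0     0     1     0     0     1     0     0     1     0     0     1     0
          5     1     0     0     1     0     1     1     0     1     1     1     1     1     1     1     2     1
          6     1     0     0     1     0     1     2     0     1     2     1     2     3     1     2     4     2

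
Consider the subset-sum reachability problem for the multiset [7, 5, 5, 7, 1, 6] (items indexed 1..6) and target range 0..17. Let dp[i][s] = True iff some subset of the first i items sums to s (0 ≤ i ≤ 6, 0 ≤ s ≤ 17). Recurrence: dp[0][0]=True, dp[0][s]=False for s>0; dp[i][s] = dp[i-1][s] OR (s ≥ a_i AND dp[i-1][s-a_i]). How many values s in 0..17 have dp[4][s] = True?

7

i\s   0   1   2   3   4   5   6   7   8   9  10  11  12  13  14  15  16  17
  0   T   F   F   F   F   F   F   F   F   F   F   F   F   F   F   F   F   F
  1   T   F   F   F   F   F   F   T   F   F   F   F   F   F   F   F   F   F
  2   T   F   F   F   F   T   F   T   F   F   F   F   T   F   F   F   F   F
  3   T   F   F   F   F   T   F   T   F   F   T   F   T   F   F   F   F   T
  4   T   F   F   F   F   T   F   T   F   F   T   F   T   F   T   F   F   T
  5   T   T   F   F   F   T   T   T   T   F   T   T   T   T   T   T   F   T
  6   T   T   F   F   F   T   T   T   T   F   T   T   T   T   T   T   T   T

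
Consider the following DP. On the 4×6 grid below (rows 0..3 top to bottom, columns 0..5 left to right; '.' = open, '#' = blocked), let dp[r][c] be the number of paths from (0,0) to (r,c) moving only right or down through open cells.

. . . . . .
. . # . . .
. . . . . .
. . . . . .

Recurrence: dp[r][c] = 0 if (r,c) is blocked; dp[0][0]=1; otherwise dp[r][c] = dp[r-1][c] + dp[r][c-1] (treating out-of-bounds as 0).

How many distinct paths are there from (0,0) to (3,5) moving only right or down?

r\c   0   1   2   3   4   5
  0   1   1   1   1   1   1
  1   1   2   0   1   2   3
  2   1   3   3   4   6   9
  3   1   4   7  11  17  26

26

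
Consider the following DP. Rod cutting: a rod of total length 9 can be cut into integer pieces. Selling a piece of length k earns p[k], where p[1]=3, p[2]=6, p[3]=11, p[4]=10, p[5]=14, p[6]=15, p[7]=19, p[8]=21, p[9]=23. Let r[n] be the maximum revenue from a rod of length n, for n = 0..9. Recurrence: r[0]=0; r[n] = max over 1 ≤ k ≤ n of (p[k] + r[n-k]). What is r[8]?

28

   n    0    1    2    3    4    5    6    7    8    9
r[n]    0    3    6   11   14   17   22   25   28   33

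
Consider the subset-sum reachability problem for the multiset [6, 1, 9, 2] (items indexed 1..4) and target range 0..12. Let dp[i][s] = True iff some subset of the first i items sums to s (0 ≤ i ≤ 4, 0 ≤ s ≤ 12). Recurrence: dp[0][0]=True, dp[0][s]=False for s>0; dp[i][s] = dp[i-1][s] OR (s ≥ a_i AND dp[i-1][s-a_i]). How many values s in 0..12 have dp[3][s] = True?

6

i\s   0   1   2   3   4   5   6   7   8   9  10  11  12
  0   T   F   F   F   F   F   F   F   F   F   F   F   F
  1   T   F   F   F   F   F   T   F   F   F   F   F   F
  2   T   T   F   F   F   F   T   T   F   F   F   F   F
  3   T   T   F   F   F   F   T   T   F   T   T   F   F
  4   T   T   T   T   F   F   T   T   T   T   T   T   T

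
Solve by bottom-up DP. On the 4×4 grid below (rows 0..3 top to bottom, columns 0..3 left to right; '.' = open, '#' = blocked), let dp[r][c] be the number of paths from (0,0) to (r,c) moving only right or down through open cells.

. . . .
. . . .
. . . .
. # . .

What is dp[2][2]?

r\c   0   1   2   3
  0   1   1   1   1
  1   1   2   3   4
  2   1   3   6  10
  3   1   0   6  16

6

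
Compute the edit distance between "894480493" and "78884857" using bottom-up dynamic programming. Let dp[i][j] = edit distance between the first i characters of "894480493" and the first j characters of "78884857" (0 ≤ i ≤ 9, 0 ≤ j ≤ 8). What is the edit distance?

7

   ''  7  8  8  8  4  8  5  7
''  0  1  2  3  4  5  6  7  8
 8  1  1  1  2  3  4  5  6  7
 9  2  2  2  2  3  4  5  6  7
 4  3  3  3  3  3  3  4  5  6
 4  4  4  4  4  4  3  4  5  6
 8  5  5  4  4  4  4  3  4  5
 0  6  6  5  5  5  5  4  4  5
 4  7  7  6  6  6  5  5  5  5
 9  8  8  7  7  7  6  6  6  6
 3  9  9  8  8  8  7  7  7  7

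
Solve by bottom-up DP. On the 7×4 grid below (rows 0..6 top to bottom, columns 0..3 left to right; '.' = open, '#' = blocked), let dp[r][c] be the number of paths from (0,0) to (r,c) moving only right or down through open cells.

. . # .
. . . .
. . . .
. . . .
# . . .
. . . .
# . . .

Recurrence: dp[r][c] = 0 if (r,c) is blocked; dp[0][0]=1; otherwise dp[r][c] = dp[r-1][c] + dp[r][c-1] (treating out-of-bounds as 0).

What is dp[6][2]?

r\c   0   1   2   3
  0   1   1   0   0
  1   1   2   2   2
  2   1   3   5   7
  3   1   4   9  16
  4   0   4  13  29
  5   0   4  17  46
  6   0   4  21  67

21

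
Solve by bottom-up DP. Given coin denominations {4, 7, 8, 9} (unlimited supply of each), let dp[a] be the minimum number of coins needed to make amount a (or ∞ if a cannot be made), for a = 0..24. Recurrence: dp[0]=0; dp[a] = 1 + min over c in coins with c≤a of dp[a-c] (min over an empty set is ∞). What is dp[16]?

2

 a  0  1  2  3  4  5  6  7  8  9 10 11 12 13 14 15 16 17 18 19 20 21 22 23 24
dp  0  -  -  -  1  -  -  1  1  1  -  2  2  2  2  2  2  2  2  3  3  3  3  3  3
(- denotes ∞ / unreachable)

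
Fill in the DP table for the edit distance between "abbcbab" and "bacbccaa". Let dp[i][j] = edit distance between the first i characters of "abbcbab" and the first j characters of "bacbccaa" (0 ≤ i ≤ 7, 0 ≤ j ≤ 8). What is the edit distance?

4

   ''  b  a  c  b  c  c  a  a
''  0  1  2  3  4  5  6  7  8
 a  1  1  1  2  3  4  5  6  7
 b  2  1  2  2  2  3  4  5  6
 b  3  2  2  3  2  3  4  5  6
 c  4  3  3  2  3  2  3  4  5
 b  5  4  4  3  2  3  3  4  5
 a  6  5  4  4  3  3  4  3  4
 b  7  6  5  5  4  4  4  4  4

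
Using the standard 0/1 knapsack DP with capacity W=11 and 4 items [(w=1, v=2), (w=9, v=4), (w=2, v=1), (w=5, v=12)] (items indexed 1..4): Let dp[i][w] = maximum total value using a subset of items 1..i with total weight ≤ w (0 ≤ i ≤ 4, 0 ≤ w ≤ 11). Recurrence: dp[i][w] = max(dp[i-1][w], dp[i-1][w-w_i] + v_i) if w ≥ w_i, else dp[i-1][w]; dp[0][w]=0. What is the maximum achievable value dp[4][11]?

15

i\w   0   1   2   3   4   5   6   7   8   9  10  11
  0   0   0   0   0   0   0   0   0   0   0   0   0
  1   0   2   2   2   2   2   2   2   2   2   2   2
  2   0   2   2   2   2   2   2   2   2   4   6   6
  3   0   2   2   3   3   3   3   3   3   4   6   6
  4   0   2   2   3   3  12  14  14  15  15  15  15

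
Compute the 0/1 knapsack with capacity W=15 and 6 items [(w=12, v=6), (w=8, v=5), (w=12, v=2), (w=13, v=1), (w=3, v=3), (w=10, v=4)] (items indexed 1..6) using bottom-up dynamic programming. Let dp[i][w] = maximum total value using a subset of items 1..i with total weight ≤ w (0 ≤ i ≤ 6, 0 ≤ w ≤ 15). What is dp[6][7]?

i\w   0   1   2   3   4   5   6   7   8   9  10  11  12  13  14  15
  0   0   0   0   0   0   0   0   0   0   0   0   0   0   0   0   0
  1   0   0   0   0   0   0   0   0   0   0   0   0   6   6   6   6
  2   0   0   0   0   0   0   0   0   5   5   5   5   6   6   6   6
  3   0   0   0   0   0   0   0   0   5   5   5   5   6   6   6   6
  4   0   0   0   0   0   0   0   0   5   5   5   5   6   6   6   6
  5   0   0   0   3   3   3   3   3   5   5   5   8   8   8   8   9
  6   0   0   0   3   3   3   3   3   5   5   5   8   8   8   8   9

3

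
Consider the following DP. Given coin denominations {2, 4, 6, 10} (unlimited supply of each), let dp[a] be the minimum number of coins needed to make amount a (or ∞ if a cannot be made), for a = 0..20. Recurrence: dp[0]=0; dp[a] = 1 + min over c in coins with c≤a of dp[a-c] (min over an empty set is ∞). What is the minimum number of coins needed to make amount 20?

 a  0  1  2  3  4  5  6  7  8  9 10 11 12 13 14 15 16 17 18 19 20
dp  0  -  1  -  1  -  1  -  2  -  1  -  2  -  2  -  2  -  3  -  2
(- denotes ∞ / unreachable)

2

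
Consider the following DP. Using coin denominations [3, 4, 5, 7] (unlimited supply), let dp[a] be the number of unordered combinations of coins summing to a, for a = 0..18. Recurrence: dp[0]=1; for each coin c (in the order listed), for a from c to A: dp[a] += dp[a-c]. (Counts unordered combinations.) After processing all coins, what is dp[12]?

after  coin     0     1     2     3     4     5     6     7     8     9    10    11    12    13    14    15    16    17    18
          3     1     0     0     1     0     0     1     0     0     1     0     0     1     0     0     1     0     0     1
          4     1     0     0     1     1     0     1     1     1     1     1     1     2     1     1     2     2     1     2
          5     1     0     0     1     1     1     1     1     2     2     2     2     3     3     3     4     4     4     5
          7     1     0     0     1     1     1     1     2     2     2     3     3     4     4     5     6     6     7     8

4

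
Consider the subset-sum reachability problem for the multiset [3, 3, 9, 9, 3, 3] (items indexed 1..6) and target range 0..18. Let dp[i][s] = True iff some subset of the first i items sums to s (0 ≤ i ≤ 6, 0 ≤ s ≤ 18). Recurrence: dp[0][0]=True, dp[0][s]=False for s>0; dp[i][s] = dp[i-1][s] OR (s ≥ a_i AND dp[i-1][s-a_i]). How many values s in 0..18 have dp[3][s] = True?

6

i\s   0   1   2   3   4   5   6   7   8   9  10  11  12  13  14  15  16  17  18
  0   T   F   F   F   F   F   F   F   F   F   F   F   F   F   F   F   F   F   F
  1   T   F   F   T   F   F   F   F   F   F   F   F   F   F   F   F   F   F   F
  2   T   F   F   T   F   F   T   F   F   F   F   F   F   F   F   F   F   F   F
  3   T   F   F   T   F   F   T   F   F   T   F   F   T   F   F   T   F   F   F
  4   T   F   F   T   F   F   T   F   F   T   F   F   T   F   F   T   F   F   T
  5   T   F   F   T   F   F   T   F   F   T   F   F   T   F   F   T   F   F   T
  6   T   F   F   T   F   F   T   F   F   T   F   F   T   F   F   T   F   F   T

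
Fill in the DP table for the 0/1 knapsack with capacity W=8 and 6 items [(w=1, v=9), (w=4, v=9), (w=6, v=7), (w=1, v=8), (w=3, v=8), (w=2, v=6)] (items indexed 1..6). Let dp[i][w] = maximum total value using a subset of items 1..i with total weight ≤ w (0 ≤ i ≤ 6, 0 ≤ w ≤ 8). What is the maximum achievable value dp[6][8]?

32

i\w   0   1   2   3   4   5   6   7   8
  0   0   0   0   0   0   0   0   0   0
  1   0   9   9   9   9   9   9   9   9
  2   0   9   9   9   9  18  18  18  18
  3   0   9   9   9   9  18  18  18  18
  4   0   9  17  17  17  18  26  26  26
  5   0   9  17  17  17  25  26  26  26
  6   0   9  17  17  23  25  26  31  32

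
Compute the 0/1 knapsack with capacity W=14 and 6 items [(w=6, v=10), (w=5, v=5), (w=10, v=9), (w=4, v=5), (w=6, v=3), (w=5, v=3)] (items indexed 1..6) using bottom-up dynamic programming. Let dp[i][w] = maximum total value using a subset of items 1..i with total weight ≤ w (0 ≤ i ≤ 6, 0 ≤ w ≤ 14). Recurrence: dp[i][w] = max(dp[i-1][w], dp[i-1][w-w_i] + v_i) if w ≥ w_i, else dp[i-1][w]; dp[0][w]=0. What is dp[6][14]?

15

i\w   0   1   2   3   4   5   6   7   8   9  10  11  12  13  14
  0   0   0   0   0   0   0   0   0   0   0   0   0   0   0   0
  1   0   0   0   0   0   0  10  10  10  10  10  10  10  10  10
  2   0   0   0   0   0   5  10  10  10  10  10  15  15  15  15
  3   0   0   0   0   0   5  10  10  10  10  10  15  15  15  15
  4   0   0   0   0   5   5  10  10  10  10  15  15  15  15  15
  5   0   0   0   0   5   5  10  10  10  10  15  15  15  15  15
  6   0   0   0   0   5   5  10  10  10  10  15  15  15  15  15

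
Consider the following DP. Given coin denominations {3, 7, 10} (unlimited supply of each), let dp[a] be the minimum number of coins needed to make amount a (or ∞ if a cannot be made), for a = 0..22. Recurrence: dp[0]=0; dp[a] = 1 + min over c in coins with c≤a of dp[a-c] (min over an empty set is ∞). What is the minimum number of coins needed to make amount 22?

 a  0  1  2  3  4  5  6  7  8  9 10 11 12 13 14 15 16 17 18 19 20 21 22
dp  0  -  -  1  -  -  2  1  -  3  1  -  4  2  2  5  3  2  6  4  2  3  5
(- denotes ∞ / unreachable)

5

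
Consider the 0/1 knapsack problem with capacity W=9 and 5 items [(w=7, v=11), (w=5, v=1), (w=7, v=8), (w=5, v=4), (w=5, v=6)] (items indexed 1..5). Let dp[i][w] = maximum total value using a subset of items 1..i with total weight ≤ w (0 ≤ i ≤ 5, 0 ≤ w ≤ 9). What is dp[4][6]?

i\w   0   1   2   3   4   5   6   7   8   9
  0   0   0   0   0   0   0   0   0   0   0
  1   0   0   0   0   0   0   0  11  11  11
  2   0   0   0   0   0   1   1  11  11  11
  3   0   0   0   0   0   1   1  11  11  11
  4   0   0   0   0   0   4   4  11  11  11
  5   0   0   0   0   0   6   6  11  11  11

4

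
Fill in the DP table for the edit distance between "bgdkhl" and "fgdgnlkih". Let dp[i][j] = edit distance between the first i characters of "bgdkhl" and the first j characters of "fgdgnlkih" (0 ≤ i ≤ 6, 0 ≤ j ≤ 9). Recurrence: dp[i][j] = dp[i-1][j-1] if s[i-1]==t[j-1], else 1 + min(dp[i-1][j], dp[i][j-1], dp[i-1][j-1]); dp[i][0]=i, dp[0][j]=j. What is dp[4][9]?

6

   ''  f  g  d  g  n  l  k  i  h
''  0  1  2  3  4  5  6  7  8  9
 b  1  1  2  3  4  5  6  7  8  9
 g  2  2  1  2  3  4  5  6  7  8
 d  3  3  2  1  2  3  4  5  6  7
 k  4  4  3  2  2  3  4  4  5  6
 h  5  5  4  3  3  3  4  5  5  5
 l  6  6  5  4  4  4  3  4  5  6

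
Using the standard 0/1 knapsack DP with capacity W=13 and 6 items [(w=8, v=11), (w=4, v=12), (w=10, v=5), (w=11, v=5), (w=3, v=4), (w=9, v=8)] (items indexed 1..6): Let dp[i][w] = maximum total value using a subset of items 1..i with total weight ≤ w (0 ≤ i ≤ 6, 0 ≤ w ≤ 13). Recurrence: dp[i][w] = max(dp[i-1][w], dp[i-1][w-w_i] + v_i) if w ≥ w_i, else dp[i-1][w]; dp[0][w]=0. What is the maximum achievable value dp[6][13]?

23

i\w   0   1   2   3   4   5   6   7   8   9  10  11  12  13
  0   0   0   0   0   0   0   0   0   0   0   0   0   0   0
  1   0   0   0   0   0   0   0   0  11  11  11  11  11  11
  2   0   0   0   0  12  12  12  12  12  12  12  12  23  23
  3   0   0   0   0  12  12  12  12  12  12  12  12  23  23
  4   0   0   0   0  12  12  12  12  12  12  12  12  23  23
  5   0   0   0   4  12  12  12  16  16  16  16  16  23  23
  6   0   0   0   4  12  12  12  16  16  16  16  16  23  23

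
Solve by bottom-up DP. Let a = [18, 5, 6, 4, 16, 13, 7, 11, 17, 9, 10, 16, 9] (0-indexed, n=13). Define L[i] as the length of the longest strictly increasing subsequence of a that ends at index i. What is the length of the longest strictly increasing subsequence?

   i    0    1    2    3    4    5    6    7    8    9   10   11   12
a[i]   18    5    6    4   16   13    7   11   17    9   10   16    9
L[i]    1    1    2    1    3    3    3    4    5    4    5    6    4

6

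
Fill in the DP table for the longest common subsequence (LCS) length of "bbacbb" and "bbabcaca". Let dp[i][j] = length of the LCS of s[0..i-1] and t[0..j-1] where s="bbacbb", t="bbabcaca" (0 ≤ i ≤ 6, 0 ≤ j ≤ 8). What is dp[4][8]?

4

   ''  b  b  a  b  c  a  c  a
''  0  0  0  0  0  0  0  0  0
 b  0  1  1  1  1  1  1  1  1
 b  0  1  2  2  2  2  2  2  2
 a  0  1  2  3  3  3  3  3  3
 c  0  1  2  3  3  4  4  4  4
 b  0  1  2  3  4  4  4  4  4
 b  0  1  2  3  4  4  4  4  4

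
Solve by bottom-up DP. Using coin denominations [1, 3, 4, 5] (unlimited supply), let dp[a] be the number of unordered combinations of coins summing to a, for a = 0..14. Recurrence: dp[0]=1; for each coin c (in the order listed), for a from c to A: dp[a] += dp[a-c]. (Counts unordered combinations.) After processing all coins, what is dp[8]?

8

after  coin     0     1     2     3     4     5     6     7     8     9    10    11    12    13    14
          1     1     1     1     1     1     1     1     1     1     1     1     1     1     1     1
          3     1     1     1     2     2     2     3     3     3     4     4     4     5     5     5
          4     1     1     1     2     3     3     4     5     6     7     8     9    11    12    13
          5     1     1     1     2     3     4     5     6     8    10    12    14    17    20    23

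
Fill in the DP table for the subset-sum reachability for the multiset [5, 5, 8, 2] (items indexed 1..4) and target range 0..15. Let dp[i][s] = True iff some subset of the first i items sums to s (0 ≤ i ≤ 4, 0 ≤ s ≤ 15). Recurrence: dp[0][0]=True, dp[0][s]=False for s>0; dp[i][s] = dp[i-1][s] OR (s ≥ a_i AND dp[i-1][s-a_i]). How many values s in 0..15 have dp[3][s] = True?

5

i\s   0   1   2   3   4   5   6   7   8   9  10  11  12  13  14  15
  0   T   F   F   F   F   F   F   F   F   F   F   F   F   F   F   F
  1   T   F   F   F   F   T   F   F   F   F   F   F   F   F   F   F
  2   T   F   F   F   F   T   F   F   F   F   T   F   F   F   F   F
  3   T   F   F   F   F   T   F   F   T   F   T   F   F   T   F   F
  4   T   F   T   F   F   T   F   T   T   F   T   F   T   T   F   T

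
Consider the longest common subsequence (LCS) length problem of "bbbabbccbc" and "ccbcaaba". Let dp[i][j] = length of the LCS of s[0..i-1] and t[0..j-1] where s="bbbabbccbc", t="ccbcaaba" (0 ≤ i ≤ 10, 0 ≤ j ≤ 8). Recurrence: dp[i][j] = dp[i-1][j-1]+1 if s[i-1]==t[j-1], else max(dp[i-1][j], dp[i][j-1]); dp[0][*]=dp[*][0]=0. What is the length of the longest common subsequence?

4

   ''  c  c  b  c  a  a  b  a
''  0  0  0  0  0  0  0  0  0
 b  0  0  0  1  1  1  1  1  1
 b  0  0  0  1  1  1  1  2  2
 b  0  0  0  1  1  1  1  2  2
 a  0  0  0  1  1  2  2  2  3
 b  0  0  0  1  1  2  2  3  3
 b  0  0  0  1  1  2  2  3  3
 c  0  1  1  1  2  2  2  3  3
 c  0  1  2  2  2  2  2  3  3
 b  0  1  2  3  3  3  3  3  3
 c  0  1  2  3  4  4  4  4  4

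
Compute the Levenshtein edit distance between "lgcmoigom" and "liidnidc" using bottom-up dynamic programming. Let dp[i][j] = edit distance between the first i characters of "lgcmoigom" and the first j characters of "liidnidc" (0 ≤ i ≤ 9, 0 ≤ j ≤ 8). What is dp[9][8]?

   ''  l  i  i  d  n  i  d  c
''  0  1  2  3  4  5  6  7  8
 l  1  0  1  2  3  4  5  6  7
 g  2  1  1  2  3  4  5  6  7
 c  3  2  2  2  3  4  5  6  6
 m  4  3  3  3  3  4  5  6  7
 o  5  4  4  4  4  4  5  6  7
 i  6  5  4  4  5  5  4  5  6
 g  7  6  5  5  5  6  5  5  6
 o  8  7  6  6  6  6  6  6  6
 m  9  8  7  7  7  7  7  7  7

7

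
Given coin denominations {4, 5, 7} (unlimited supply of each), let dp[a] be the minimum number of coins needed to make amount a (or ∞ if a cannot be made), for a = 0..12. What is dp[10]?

2

 a  0  1  2  3  4  5  6  7  8  9 10 11 12
dp  0  -  -  -  1  1  -  1  2  2  2  2  2
(- denotes ∞ / unreachable)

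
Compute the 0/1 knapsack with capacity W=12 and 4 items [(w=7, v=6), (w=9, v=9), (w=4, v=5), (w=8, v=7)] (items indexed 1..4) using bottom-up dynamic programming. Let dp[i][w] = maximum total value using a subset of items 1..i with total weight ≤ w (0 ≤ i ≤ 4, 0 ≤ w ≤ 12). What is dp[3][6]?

5

i\w   0   1   2   3   4   5   6   7   8   9  10  11  12
  0   0   0   0   0   0   0   0   0   0   0   0   0   0
  1   0   0   0   0   0   0   0   6   6   6   6   6   6
  2   0   0   0   0   0   0   0   6   6   9   9   9   9
  3   0   0   0   0   5   5   5   6   6   9   9  11  11
  4   0   0   0   0   5   5   5   6   7   9   9  11  12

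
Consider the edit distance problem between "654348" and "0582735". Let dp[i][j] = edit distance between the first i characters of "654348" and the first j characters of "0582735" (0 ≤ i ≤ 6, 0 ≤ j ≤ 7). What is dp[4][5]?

4

   ''  0  5  8  2  7  3  5
''  0  1  2  3  4  5  6  7
 6  1  1  2  3  4  5  6  7
 5  2  2  1  2  3  4  5  6
 4  3  3  2  2  3  4  5  6
 3  4  4  3  3  3  4  4  5
 4  5  5  4  4  4  4  5  5
 8  6  6  5  4  5  5  5  6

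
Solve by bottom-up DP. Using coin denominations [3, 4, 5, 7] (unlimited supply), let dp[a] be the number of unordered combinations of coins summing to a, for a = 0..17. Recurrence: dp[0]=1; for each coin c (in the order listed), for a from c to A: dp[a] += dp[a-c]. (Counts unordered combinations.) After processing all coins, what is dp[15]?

after  coin     0     1     2     3     4     5     6     7     8     9    10    11    12    13    14    15    16    17
          3     1     0     0     1     0     0     1     0     0     1     0     0     1     0     0     1     0     0
          4     1     0     0     1     1     0     1     1     1     1     1     1     2     1     1     2     2     1
          5     1     0     0     1     1     1     1     1     2     2     2     2     3     3     3     4     4     4
          7     1     0     0     1     1     1     1     2     2     2     3     3     4     4     5     6     6     7

6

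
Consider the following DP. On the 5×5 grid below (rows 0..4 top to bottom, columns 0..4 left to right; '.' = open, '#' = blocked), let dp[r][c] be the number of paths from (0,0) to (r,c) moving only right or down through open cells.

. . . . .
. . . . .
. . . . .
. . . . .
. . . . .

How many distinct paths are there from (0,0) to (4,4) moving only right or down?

r\c   0   1   2   3   4
  0   1   1   1   1   1
  1   1   2   3   4   5
  2   1   3   6  10  15
  3   1   4  10  20  35
  4   1   5  15  35  70

70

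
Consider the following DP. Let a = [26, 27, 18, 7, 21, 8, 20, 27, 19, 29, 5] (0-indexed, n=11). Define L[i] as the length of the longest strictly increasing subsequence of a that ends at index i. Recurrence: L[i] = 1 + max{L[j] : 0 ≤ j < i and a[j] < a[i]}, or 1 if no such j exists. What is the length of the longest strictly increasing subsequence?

   i    0    1    2    3    4    5    6    7    8    9   10
a[i]   26   27   18    7   21    8   20   27   19   29    5
L[i]    1    2    1    1    2    2    3    4    3    5    1

5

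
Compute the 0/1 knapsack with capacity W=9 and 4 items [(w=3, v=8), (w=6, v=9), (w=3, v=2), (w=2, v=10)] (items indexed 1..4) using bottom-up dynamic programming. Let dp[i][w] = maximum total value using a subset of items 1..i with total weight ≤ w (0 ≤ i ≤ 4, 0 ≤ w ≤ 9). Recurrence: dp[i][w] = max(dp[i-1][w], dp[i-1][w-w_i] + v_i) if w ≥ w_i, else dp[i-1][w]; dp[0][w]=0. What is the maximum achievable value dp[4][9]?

i\w   0   1   2   3   4   5   6   7   8   9
  0   0   0   0   0   0   0   0   0   0   0
  1   0   0   0   8   8   8   8   8   8   8
  2   0   0   0   8   8   8   9   9   9  17
  3   0   0   0   8   8   8  10  10  10  17
  4   0   0  10  10  10  18  18  18  20  20

20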